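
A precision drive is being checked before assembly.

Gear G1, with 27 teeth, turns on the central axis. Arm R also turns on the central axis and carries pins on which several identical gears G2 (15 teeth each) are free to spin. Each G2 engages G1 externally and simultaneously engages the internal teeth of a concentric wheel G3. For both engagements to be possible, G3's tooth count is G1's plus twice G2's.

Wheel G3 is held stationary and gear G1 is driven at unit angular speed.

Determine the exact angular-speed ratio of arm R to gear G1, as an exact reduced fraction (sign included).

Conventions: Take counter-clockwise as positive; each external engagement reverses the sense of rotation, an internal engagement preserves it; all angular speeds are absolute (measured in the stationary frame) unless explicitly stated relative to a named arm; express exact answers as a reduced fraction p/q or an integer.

9/28

recognized (axles ride arm R): planetary set, 27/15/57 teeth
ring teeth: 27 + 2·15 = 57
27(ω_sun−ω_arm) = −57(ω_ring−ω_arm),  ω_ring = 0, ω_sun = 1
27(1−ω_arm) = −57(0−ω_arm)  ⇒  84·ω_arm = 27  ⇒  ω_arm = 9/28
ω_out/ω_in = 9/28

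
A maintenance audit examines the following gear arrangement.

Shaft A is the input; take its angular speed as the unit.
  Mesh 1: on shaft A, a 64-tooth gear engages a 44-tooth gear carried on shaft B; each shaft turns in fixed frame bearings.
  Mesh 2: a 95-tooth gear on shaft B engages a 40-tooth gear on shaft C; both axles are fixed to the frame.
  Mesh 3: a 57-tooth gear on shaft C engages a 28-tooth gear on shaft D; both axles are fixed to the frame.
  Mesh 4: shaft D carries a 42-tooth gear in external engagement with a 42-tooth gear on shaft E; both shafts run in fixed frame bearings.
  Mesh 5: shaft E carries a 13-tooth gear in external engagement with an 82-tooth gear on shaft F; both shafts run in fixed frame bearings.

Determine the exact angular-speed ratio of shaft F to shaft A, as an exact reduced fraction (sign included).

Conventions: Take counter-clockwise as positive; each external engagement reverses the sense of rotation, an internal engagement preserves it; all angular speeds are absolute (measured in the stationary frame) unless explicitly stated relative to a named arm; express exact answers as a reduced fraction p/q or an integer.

-14079/12628

class = fixed-axis compound train [5 meshes; 5 ratios multiply, 5 sense flips]
mesh 1 [64T→44T]: running ratio 16/11, sense −
mesh 2 [95T→40T]: running ratio 38/11, sense +
mesh 3 [57T→28T]: running ratio 1083/154, sense −
mesh 4 [42T→42T]: running ratio 1083/154, sense +
mesh 5 [13T→82T]: running ratio 14079/12628, sense −
ω_out/ω_in = -14079/12628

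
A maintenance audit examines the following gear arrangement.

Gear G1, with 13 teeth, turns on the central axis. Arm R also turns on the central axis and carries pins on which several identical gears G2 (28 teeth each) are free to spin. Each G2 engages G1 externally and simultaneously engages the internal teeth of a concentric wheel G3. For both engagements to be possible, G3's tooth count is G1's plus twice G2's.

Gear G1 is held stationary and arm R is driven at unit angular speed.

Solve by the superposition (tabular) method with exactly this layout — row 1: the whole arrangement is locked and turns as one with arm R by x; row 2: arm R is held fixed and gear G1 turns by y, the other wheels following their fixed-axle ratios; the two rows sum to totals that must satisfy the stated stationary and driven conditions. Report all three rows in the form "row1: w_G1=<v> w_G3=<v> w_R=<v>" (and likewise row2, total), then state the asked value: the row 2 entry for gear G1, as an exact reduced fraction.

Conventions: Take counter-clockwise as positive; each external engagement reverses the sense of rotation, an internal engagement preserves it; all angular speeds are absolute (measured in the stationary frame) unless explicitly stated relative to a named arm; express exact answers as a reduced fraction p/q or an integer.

recognized (axles ride arm R): planetary set, 13/28/69 teeth
row 1: whole set turns with the arm by x
row 2: sun turns y, ring = −(13/69)·y, arm 0
boundary: total ω_sun = x + y = 0 and total ω_arm = x = 1  ⇒  y = -1, x = 1
row 2 ring = −(13/69)·(-1) = 13/69
totals (row 1 + row 2): sun 1 + (-1) = 0, ring 1 + 13/69 = 82/69, arm 1 + 0 = 1
asked cell (row2, sun) = -1

row1: w_G1=1 w_G3=1 w_R=1
row2: w_G1=-1 w_G3=13/69 w_R=0
total: w_G1=0 w_G3=82/69 w_R=1
asked value: -1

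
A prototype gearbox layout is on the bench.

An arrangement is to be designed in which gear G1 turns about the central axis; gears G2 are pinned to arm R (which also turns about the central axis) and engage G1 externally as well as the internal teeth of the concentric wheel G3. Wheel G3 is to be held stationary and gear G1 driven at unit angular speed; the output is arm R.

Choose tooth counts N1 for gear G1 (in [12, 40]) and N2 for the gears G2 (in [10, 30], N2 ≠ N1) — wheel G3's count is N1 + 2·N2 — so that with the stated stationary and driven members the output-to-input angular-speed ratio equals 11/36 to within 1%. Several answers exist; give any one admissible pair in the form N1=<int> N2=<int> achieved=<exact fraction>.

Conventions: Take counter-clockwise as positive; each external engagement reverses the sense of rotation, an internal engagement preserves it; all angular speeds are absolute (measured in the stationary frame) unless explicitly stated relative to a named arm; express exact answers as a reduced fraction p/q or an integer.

N1=22 N2=14 achieved=11/36

topology: planetary set — design target 11/36, arm = carrier (Willis)
Willis with ω_ring = 0: ω_arm/ω_sun = N1/(N1+N3); set equal to 11/36  ⇒  N3/N1 = 1/(11/36) − 1 = 25/11
N3 = N1 + 2·N2  ⇒  N2/N1 = (N3/N1 − 1)/2 = (25/11 − 1)/2 = 7/11
smallest multiple with N1 ≥ 12 and N2 ≥ 10: k = 2  ⇒  N1 = 2·11 = 22, N2 = 2·7 = 14 (N1 ≤ 40, N2 ≤ 30, N2 ≠ N1 ✓), N3 = 22 + 2·14 = 50
check: N1/(N1+N3) with N1 = 22, N3 = 50 gives 11/36; |achieved − target| = 0 ≤ 11/3600 ✓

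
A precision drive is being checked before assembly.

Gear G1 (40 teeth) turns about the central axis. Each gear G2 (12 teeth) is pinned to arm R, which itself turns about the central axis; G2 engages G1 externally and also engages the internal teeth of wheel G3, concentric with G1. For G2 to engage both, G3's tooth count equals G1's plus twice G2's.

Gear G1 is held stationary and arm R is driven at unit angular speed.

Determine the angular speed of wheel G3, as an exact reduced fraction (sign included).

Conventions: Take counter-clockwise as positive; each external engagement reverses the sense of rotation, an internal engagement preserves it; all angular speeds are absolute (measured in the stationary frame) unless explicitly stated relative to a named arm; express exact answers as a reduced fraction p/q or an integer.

class = planetary set [G3 = 40+2·12 = 64; Willis about the carrier]
ring teeth: 40 + 2·12 = 64
40(ω_sun−ω_arm) = −64(ω_ring−ω_arm),  ω_sun = 0, ω_arm = 1
ω_ring = 1 − (40/64)(0−1) = 13/8
exact speed ratio = 13/8

13/8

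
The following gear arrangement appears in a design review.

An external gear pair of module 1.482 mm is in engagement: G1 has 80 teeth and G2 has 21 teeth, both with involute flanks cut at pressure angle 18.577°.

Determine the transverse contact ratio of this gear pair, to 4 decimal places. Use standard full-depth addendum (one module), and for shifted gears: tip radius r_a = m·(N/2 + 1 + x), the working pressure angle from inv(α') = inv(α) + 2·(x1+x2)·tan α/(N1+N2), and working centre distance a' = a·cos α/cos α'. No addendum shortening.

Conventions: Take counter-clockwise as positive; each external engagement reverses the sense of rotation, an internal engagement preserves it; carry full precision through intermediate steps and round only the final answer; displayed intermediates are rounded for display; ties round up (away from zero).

1.7709

class = single-mesh tooth geometry [involute pair 80T × 21T, m = 1.482]
base radii: r_b1 = 56.191297, r_b2 = 14.750215
tip radii: r_a1 = 60.762000, r_a2 = 17.043000
no profile shift: α' = α, a' = a
action lengths: √(r_a1²−r_b1²) = 23.120528, √(r_a2²−r_b2²) = 8.537856
base pitch p_b = π·m·cos α = 4.413254
CR = (23.120528 + 8.537856 − 74.841000·sin 18.57700°)/4.413254 = 1.770944
contact ratio ≈ 1.7709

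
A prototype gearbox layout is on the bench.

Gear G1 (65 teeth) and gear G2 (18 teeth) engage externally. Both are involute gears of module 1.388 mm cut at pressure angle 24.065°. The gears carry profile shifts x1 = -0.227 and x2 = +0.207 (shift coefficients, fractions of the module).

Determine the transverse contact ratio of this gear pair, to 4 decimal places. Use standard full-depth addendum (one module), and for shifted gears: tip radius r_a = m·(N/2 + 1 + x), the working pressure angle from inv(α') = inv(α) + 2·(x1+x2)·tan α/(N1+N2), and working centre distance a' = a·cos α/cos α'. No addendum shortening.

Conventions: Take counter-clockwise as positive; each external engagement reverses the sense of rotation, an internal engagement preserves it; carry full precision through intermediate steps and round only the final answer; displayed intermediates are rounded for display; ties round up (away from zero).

recognized (one external pair, fixed centres): single-mesh tooth geometry, m = 1.388, N1 = 65, N2 = 18
base radii: r_b1 = 41.189194, r_b2 = 11.406238
tip radii: r_a1 = 46.182924, r_a2 = 14.167316
inv(α') = inv(24.065°) + 2·(-0.227+0.207)·tan α/(65+18) = 0.02636001  ⇒  α' = 24.00299°
a' = a·cos α / cos α' = 57.6020·cos 24.065°/cos 24.00299° = 57.574206
action lengths: √(r_a1²−r_b1²) = 20.888101, √(r_a2²−r_b2²) = 8.403010
base pitch p_b = π·m·cos α = 3.981528
CR = (20.888101 + 8.403010 − 57.574206·sin 24.00299°)/3.981528 = 1.474516
contact ratio ≈ 1.4745

1.4745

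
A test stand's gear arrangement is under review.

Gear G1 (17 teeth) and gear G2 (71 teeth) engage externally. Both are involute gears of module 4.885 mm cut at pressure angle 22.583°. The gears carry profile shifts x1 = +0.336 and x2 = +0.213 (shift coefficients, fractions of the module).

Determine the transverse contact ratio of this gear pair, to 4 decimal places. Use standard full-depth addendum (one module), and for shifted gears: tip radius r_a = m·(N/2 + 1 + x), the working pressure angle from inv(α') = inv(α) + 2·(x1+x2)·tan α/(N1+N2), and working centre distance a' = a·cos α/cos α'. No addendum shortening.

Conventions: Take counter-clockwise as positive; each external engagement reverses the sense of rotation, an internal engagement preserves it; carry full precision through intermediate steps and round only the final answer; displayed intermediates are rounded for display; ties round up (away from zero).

topology: single-mesh involute geometry — m = 4.885, 17T/71T pair
base radii: r_b1 = 38.338729, r_b2 = 160.120574
tip radii: r_a1 = 48.048860, r_a2 = 179.343005
inv(α') = inv(22.583°) + 2·(+0.336+0.213)·tan α/(17+71) = 0.02695349  ⇒  α' = 24.17312°
a' = a·cos α / cos α' = 214.9400·cos 22.583°/cos 24.17312° = 217.534381
action lengths: √(r_a1²−r_b1²) = 28.962645, √(r_a2²−r_b2²) = 80.779423
base pitch p_b = π·m·cos α = 14.169961
CR = (28.962645 + 80.779423 − 217.534381·sin 24.17312°)/14.169961 = 1.458213
contact ratio ≈ 1.4582

1.4582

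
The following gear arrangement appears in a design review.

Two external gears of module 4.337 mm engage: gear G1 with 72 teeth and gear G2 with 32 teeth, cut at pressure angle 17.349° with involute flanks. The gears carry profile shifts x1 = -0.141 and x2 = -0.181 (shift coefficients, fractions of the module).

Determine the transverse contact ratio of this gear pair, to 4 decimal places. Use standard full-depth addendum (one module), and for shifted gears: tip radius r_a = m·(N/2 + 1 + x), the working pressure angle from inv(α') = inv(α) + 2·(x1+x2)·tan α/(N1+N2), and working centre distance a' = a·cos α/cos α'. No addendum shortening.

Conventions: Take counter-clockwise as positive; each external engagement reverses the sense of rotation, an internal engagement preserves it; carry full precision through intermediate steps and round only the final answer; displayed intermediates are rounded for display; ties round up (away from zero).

2.0116

recognized (one external pair, fixed centres): single-mesh tooth geometry, m = 4.337, N1 = 72, N2 = 32
base radii: r_b1 = 149.028951, r_b2 = 66.235090
tip radii: r_a1 = 159.857483, r_a2 = 72.944003
inv(α') = inv(17.349°) + 2·(-0.141-0.181)·tan α/(72+32) = 0.00767207  ⇒  α' = 16.12397°
a' = a·cos α / cos α' = 225.5240·cos 17.349°/cos 16.12397° = 224.078611
action lengths: √(r_a1²−r_b1²) = 57.834129, √(r_a2²−r_b2²) = 30.557168
base pitch p_b = π·m·cos α = 13.005229
CR = (57.834129 + 30.557168 − 224.078611·sin 16.12397°)/13.005229 = 2.011571
contact ratio ≈ 2.0116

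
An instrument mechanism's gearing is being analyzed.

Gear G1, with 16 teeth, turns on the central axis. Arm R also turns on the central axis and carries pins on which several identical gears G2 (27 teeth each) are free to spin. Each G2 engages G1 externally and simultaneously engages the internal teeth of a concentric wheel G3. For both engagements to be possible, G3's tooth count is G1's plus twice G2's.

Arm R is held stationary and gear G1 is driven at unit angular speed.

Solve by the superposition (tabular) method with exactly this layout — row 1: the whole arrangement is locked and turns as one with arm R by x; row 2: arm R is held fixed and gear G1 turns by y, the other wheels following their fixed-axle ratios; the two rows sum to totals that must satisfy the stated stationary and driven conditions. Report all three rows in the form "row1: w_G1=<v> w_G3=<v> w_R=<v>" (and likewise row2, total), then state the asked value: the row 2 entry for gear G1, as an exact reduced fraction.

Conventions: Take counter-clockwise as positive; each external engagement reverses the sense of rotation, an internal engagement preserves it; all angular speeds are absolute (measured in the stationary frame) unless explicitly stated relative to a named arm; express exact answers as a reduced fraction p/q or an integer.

row1: w_G1=0 w_G3=0 w_R=0
row2: w_G1=1 w_G3=-8/35 w_R=0
total: w_G1=1 w_G3=-8/35 w_R=0
asked value: 1

class = planetary set [G3 = 16+2·27 = 70; Willis about the carrier]
superposition row 1 [locked train]: every member turns x
row 2 — arm fixed, fixed-axis ratios: sun y, ring −(16/70)·y, arm 0
boundary: total ω_arm = x = 0 and total ω_sun = x + y = 1  ⇒  y = 1, x = 0
row 2 ring = −(16/70)·1 = -8/35
totals (row 1 + row 2): sun 0 + 1 = 1, ring 0 + (-8/35) = -8/35, arm 0 + 0 = 0
asked cell (row2, sun) = 1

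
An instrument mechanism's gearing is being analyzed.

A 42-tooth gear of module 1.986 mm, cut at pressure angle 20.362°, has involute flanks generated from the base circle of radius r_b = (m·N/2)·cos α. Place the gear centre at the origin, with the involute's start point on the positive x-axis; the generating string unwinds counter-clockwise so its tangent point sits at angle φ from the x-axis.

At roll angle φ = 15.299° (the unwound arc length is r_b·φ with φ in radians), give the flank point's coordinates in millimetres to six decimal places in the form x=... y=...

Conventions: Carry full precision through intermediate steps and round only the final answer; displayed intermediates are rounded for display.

x=40.469053 y=0.246363

recognized (one wheel, involute flank): single-mesh tooth geometry, m = 1.986, N = 42
pitch radius r_p = m·N/2 = 1.986·42/2 = 41.706000
base radius r_b = r_p·cos α = 41.706000·cos 20.362° = 39.099916
roll angle φ = 15.299° = 0.26701792 rad
x = r_b·(cos φ + φ·sin φ) = 40.469053
y = r_b·(sin φ − φ·cos φ) = 0.246363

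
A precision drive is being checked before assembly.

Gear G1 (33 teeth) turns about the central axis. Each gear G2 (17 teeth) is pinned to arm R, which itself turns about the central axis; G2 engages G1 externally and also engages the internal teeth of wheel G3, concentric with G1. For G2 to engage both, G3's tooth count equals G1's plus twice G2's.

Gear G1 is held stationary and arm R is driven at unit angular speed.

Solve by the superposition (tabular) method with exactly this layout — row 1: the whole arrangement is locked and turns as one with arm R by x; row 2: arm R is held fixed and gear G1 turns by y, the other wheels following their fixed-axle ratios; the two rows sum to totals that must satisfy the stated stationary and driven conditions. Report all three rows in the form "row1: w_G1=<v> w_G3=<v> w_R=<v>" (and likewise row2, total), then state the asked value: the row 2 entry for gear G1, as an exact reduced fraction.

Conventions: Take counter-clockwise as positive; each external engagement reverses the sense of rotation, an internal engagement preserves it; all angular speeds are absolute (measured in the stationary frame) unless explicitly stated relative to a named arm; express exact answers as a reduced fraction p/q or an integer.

row1: w_G1=1 w_G3=1 w_R=1
row2: w_G1=-1 w_G3=33/67 w_R=0
total: w_G1=0 w_G3=100/67 w_R=1
asked value: -1

class = planetary set [G3 = 33+2·17 = 67; Willis about the carrier]
row 1 (train locked, turned with arm): all members turn x
row 2: sun turns y, ring = −(33/67)·y, arm 0
boundary: total ω_sun = x + y = 0 and total ω_arm = x = 1  ⇒  y = -1, x = 1
row 2 ring = −(33/67)·(-1) = 33/67
totals (row 1 + row 2): sun 1 + (-1) = 0, ring 1 + 33/67 = 100/67, arm 1 + 0 = 1
asked cell (row2, sun) = -1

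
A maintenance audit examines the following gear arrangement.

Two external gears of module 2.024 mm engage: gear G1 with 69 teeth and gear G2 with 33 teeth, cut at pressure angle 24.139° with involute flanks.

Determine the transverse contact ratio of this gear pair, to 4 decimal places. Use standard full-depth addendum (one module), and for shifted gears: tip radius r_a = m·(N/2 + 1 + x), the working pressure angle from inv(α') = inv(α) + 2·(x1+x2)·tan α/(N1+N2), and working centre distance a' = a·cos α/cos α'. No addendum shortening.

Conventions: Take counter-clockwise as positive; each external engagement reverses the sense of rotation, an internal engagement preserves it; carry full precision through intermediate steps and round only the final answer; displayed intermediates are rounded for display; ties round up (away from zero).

topology: single-mesh involute geometry — m = 2.024, 69T/33T pair
base radii: r_b1 = 63.721962, r_b2 = 30.475721
tip radii: r_a1 = 71.852000, r_a2 = 35.420000
no profile shift: α' = α, a' = a
action lengths: √(r_a1²−r_b1²) = 33.199721, √(r_a2²−r_b2²) = 18.050120
base pitch p_b = π·m·cos α = 5.802564
CR = (33.199721 + 18.050120 − 103.224000·sin 24.13900°)/5.802564 = 1.557279
contact ratio ≈ 1.5573

1.5573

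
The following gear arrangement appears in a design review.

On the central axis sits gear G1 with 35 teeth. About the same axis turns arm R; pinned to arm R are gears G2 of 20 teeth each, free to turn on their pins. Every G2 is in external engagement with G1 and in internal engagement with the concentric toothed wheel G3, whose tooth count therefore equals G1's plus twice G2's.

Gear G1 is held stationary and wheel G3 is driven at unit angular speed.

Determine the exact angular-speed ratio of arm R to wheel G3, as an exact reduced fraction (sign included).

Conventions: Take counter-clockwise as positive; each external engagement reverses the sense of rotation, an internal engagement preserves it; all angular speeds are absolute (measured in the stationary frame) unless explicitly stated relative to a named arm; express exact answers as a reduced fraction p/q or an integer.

15/22

recognized (axles ride arm R): planetary set, 35/20/75 teeth
ring teeth: 35 + 2·20 = 75
35(ω_sun−ω_arm) = −75(ω_ring−ω_arm),  ω_sun = 0, ω_ring = 1
35(0−ω_arm) = −75(1−ω_arm)  ⇒  110·ω_arm = 75  ⇒  ω_arm = 15/22
ω_out/ω_in = 15/22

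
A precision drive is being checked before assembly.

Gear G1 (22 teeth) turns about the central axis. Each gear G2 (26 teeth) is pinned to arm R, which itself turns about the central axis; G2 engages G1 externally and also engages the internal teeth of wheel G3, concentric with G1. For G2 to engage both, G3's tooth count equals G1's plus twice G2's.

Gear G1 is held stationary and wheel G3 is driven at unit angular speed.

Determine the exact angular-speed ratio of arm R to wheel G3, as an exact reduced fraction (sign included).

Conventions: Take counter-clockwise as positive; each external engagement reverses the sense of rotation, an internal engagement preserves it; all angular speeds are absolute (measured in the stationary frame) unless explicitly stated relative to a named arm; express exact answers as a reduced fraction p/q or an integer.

37/48

topology: planetary set — G1 22T / G2 26T / G3 74T, arm = carrier (Willis)
ring teeth: 22 + 2·26 = 74
22(ω_sun−ω_arm) = −74(ω_ring−ω_arm),  ω_sun = 0, ω_ring = 1
22(0−ω_arm) = −74(1−ω_arm)  ⇒  96·ω_arm = 74  ⇒  ω_arm = 37/48
ω_out/ω_in = 37/48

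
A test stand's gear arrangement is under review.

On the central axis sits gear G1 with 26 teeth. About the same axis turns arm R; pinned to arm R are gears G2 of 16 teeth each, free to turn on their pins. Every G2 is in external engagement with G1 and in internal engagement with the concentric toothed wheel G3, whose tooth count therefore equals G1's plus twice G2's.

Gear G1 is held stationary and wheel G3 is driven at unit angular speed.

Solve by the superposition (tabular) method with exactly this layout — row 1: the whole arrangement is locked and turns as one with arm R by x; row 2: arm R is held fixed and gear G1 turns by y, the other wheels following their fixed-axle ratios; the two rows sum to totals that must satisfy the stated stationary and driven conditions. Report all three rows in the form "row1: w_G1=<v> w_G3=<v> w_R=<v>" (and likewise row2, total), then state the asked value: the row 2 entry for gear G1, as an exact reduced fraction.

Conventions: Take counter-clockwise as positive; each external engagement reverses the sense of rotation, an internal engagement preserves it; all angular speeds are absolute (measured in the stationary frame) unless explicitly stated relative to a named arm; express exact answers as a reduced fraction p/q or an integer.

recognized (axles ride arm R): planetary set, 26/16/58 teeth
row 1 (train locked, turned with arm): all members turn x
row 2: sun turns y, ring = −(26/58)·y, arm 0
boundary: total ω_sun = x + y = 0 and total ω_ring = x − (26/58)·y = 1  ⇒  y = -29/42, x = 29/42
row 2 ring = −(26/58)·(-29/42) = 13/42
totals (row 1 + row 2): sun 29/42 + (-29/42) = 0, ring 29/42 + 13/42 = 1, arm 29/42 + 0 = 29/42
asked cell (row2, sun) = -29/42

row1: w_G1=29/42 w_G3=29/42 w_R=29/42
row2: w_G1=-29/42 w_G3=13/42 w_R=0
total: w_G1=0 w_G3=1 w_R=29/42
asked value: -29/42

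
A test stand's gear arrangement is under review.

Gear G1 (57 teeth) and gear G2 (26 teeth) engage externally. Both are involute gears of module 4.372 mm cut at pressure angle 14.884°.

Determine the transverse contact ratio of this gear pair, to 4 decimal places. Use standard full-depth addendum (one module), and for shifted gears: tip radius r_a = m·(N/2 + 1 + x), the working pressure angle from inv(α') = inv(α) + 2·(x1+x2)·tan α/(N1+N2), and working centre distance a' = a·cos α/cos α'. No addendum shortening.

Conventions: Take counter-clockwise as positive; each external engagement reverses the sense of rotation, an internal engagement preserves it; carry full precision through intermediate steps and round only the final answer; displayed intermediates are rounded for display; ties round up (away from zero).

single-mesh involute tooth geometry (57T engaging 26T at module 4.372)
base radii: r_b1 = 120.421335, r_b2 = 54.929030
tip radii: r_a1 = 128.974000, r_a2 = 61.208000
no profile shift: α' = α, a' = a
action lengths: √(r_a1²−r_b1²) = 46.184357, √(r_a2²−r_b2²) = 27.004091
base pitch p_b = π·m·cos α = 13.274203
CR = (46.184357 + 27.004091 − 181.438000·sin 14.88400°)/13.274203 = 2.002663
contact ratio ≈ 2.0027

2.0027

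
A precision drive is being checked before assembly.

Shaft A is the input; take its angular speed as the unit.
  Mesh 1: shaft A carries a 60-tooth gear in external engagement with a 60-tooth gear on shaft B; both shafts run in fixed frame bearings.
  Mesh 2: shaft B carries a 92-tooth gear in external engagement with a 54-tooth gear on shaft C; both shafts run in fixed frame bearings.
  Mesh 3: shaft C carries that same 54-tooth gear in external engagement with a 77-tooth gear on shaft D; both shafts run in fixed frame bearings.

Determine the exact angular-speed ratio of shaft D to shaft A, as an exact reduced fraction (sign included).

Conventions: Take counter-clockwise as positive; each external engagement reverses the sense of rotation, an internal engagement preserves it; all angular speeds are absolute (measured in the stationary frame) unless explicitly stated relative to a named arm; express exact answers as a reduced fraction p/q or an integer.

class = fixed-axis compound train [3 meshes; 3 ratios multiply, 3 sense flips]
mesh 1 [60T→60T]: running ratio 1, sense −
mesh 2 [92T→54T]: running ratio 46/27, sense +
mesh 3 [54T→77T]: running ratio 92/77, sense −
ω_out/ω_in = -92/77

-92/77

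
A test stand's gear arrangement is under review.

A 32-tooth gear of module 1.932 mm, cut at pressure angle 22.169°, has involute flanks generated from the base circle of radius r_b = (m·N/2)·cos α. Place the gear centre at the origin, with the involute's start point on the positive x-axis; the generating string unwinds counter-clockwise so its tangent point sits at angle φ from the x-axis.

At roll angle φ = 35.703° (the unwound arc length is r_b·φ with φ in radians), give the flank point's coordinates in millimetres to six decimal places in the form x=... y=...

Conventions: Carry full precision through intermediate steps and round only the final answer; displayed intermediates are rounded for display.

topology: single-mesh involute geometry — m = 1.932, N = 32
pitch radius r_p = m·N/2 = 1.932·32/2 = 30.912000
base radius r_b = r_p·cos α = 30.912000·cos 22.169° = 28.626827
roll angle φ = 35.703° = 0.62313490 rad
x = r_b·(cos φ + φ·sin φ) = 33.656685
y = r_b·(sin φ − φ·cos φ) = 2.220445

x=33.656685 y=2.220445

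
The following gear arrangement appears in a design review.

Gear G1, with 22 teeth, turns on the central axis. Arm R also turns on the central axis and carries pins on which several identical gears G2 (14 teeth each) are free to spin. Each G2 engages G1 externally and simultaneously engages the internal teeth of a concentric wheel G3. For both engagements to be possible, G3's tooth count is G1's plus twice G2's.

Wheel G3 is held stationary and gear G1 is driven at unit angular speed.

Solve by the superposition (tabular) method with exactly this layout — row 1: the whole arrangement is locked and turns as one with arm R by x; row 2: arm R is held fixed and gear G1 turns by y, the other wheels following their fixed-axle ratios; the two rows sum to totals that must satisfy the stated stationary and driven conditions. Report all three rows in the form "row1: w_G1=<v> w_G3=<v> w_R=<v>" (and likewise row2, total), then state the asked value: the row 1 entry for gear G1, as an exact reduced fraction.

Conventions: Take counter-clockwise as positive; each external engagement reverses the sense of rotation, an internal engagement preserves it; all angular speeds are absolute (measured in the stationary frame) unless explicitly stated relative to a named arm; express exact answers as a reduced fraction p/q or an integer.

recognized (axles ride arm R): planetary set, 22/14/50 teeth
row 1: whole set turns with the arm by x
row 2: sun turns y, ring = −(22/50)·y, arm 0
boundary: total ω_ring = x − (22/50)·y = 0 and total ω_sun = x + y = 1  ⇒  y = 25/36, x = 11/36
row 2 ring = −(22/50)·25/36 = -11/36
totals (row 1 + row 2): sun 11/36 + 25/36 = 1, ring 11/36 + (-11/36) = 0, arm 11/36 + 0 = 11/36
asked cell (row1, sun) = 11/36

row1: w_G1=11/36 w_G3=11/36 w_R=11/36
row2: w_G1=25/36 w_G3=-11/36 w_R=0
total: w_G1=1 w_G3=0 w_R=11/36
asked value: 11/36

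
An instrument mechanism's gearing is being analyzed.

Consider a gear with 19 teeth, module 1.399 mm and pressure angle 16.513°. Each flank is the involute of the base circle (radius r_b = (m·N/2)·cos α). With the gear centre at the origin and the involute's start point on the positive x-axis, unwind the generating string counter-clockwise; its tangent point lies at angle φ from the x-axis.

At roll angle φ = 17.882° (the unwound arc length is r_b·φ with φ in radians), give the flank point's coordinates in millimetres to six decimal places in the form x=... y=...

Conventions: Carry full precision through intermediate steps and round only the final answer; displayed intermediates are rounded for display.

x=13.347898 y=0.127871

topology: single-mesh involute geometry — m = 1.399, N = 19
pitch radius r_p = m·N/2 = 1.399·19/2 = 13.290500
base radius r_b = r_p·cos α = 13.290500·cos 16.513° = 12.742337
roll angle φ = 17.882° = 0.31209978 rad
x = r_b·(cos φ + φ·sin φ) = 13.347898
y = r_b·(sin φ − φ·cos φ) = 0.127871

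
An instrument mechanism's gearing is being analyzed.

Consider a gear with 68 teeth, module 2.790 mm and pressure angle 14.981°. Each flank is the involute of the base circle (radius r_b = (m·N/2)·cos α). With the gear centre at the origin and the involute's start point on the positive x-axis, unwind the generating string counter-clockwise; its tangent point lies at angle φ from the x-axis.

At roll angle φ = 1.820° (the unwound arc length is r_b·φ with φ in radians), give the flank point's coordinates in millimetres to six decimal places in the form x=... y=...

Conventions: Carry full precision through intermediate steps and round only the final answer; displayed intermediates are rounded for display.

x=91.682080 y=0.000979

single-mesh involute tooth geometry (68T wheel at module 2.790)
pitch radius r_p = m·N/2 = 2.790·68/2 = 94.860000
base radius r_b = r_p·cos α = 94.860000·cos 14.981° = 91.635860
roll angle φ = 1.820° = 0.03176499 rad
x = r_b·(cos φ + φ·sin φ) = 91.682080
y = r_b·(sin φ − φ·cos φ) = 0.000979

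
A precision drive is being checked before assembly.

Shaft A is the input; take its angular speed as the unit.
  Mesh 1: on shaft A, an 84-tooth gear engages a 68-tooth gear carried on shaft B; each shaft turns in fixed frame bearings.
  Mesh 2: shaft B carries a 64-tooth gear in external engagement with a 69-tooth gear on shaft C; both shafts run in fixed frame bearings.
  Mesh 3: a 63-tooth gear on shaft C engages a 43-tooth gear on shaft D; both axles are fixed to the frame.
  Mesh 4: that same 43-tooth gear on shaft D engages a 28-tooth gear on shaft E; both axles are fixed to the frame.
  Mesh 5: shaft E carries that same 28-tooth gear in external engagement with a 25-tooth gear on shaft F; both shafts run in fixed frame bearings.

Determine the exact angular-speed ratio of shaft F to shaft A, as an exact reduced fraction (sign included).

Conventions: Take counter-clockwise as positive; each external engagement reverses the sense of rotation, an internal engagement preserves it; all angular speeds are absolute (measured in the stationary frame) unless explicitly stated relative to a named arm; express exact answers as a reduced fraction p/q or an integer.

-28224/9775

class = fixed-axis compound train [5 meshes; 5 ratios multiply, 5 sense flips]
mesh 1 [84T→68T]: running ratio 21/17, sense −
mesh 2 [64T→69T]: running ratio 448/391, sense +
mesh 3 [63T→43T]: running ratio 28224/16813, sense −
mesh 4 [43T→28T]: running ratio 1008/391, sense +
mesh 5 [28T→25T]: running ratio 28224/9775, sense −
ω_out/ω_in = -28224/9775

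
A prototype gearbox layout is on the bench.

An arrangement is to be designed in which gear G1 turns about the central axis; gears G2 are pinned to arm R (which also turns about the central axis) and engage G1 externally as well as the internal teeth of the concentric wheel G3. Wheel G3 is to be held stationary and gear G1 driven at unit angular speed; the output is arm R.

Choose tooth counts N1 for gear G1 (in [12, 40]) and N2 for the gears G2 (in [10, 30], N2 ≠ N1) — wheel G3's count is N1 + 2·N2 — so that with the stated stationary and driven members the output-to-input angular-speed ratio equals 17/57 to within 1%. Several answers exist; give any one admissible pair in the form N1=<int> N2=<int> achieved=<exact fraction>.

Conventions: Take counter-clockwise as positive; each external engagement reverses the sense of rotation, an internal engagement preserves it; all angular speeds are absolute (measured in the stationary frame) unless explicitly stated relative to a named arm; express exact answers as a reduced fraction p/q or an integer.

N1=34 N2=23 achieved=17/57

design class (target 17/57): planetary set
Willis with ω_ring = 0: ω_arm/ω_sun = N1/(N1+N3); set equal to 17/57  ⇒  N3/N1 = 1/(17/57) − 1 = 40/17
N3 = N1 + 2·N2  ⇒  N2/N1 = (N3/N1 − 1)/2 = (40/17 − 1)/2 = 23/34
smallest multiple with N1 ≥ 12 and N2 ≥ 10: k = 1  ⇒  N1 = 1·34 = 34, N2 = 1·23 = 23 (N1 ≤ 40, N2 ≤ 30, N2 ≠ N1 ✓), N3 = 34 + 2·23 = 80
check: N1/(N1+N3) with N1 = 34, N3 = 80 gives 17/57; |achieved − target| = 0 ≤ 17/5700 ✓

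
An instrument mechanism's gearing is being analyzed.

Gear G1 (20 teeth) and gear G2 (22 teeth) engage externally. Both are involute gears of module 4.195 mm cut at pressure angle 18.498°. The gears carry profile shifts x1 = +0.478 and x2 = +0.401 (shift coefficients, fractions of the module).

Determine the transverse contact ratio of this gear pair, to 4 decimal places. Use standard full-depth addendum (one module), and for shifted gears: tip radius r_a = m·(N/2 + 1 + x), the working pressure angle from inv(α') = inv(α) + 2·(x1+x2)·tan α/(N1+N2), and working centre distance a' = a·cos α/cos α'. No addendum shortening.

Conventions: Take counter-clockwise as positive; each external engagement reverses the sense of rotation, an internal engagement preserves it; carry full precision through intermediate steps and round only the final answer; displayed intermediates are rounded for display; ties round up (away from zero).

1.4710

recognized (one external pair, fixed centres): single-mesh tooth geometry, m = 4.195, N1 = 20, N2 = 22
base radii: r_b1 = 39.782642, r_b2 = 43.760906
tip radii: r_a1 = 48.150210, r_a2 = 52.022195
inv(α') = inv(18.498°) + 2·(+0.478+0.401)·tan α/(20+22) = 0.02570908  ⇒  α' = 23.81321°
a' = a·cos α / cos α' = 88.0950·cos 18.498°/cos 23.81321° = 91.317740
action lengths: √(r_a1²−r_b1²) = 27.125341, √(r_a2²−r_b2²) = 28.129911
base pitch p_b = π·m·cos α = 12.498086
CR = (27.125341 + 28.129911 − 91.317740·sin 23.81321°)/12.498086 = 1.471036
contact ratio ≈ 1.4710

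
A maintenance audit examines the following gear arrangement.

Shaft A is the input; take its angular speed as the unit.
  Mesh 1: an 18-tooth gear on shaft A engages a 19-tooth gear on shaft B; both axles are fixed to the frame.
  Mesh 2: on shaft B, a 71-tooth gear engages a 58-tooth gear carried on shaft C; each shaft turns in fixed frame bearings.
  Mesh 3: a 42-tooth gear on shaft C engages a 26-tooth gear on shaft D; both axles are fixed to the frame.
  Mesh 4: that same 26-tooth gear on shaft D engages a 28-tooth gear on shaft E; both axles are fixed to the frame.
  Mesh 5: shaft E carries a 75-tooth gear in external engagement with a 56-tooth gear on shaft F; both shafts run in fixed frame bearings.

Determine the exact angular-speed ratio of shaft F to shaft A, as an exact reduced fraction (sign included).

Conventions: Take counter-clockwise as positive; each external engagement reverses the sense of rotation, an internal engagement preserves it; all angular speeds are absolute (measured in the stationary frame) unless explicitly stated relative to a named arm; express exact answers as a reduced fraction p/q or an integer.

-143775/61712

class = fixed-axis compound train [5 meshes; 5 ratios multiply, 5 sense flips]
mesh 1 [18T→19T]: running ratio 18/19, sense −
mesh 2 [71T→58T]: running ratio 639/551, sense +
mesh 3 [42T→26T]: running ratio 13419/7163, sense −
mesh 4 [26T→28T]: running ratio 1917/1102, sense +
mesh 5 [75T→56T]: running ratio 143775/61712, sense −
ω_out/ω_in = -143775/61712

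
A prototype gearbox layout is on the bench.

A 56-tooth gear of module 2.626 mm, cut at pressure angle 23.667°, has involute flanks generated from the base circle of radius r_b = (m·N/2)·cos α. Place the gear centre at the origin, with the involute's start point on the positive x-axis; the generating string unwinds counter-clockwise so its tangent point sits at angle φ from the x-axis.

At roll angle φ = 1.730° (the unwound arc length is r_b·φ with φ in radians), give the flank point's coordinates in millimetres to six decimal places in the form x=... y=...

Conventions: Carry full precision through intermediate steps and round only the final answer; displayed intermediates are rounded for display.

recognized (one wheel, involute flank): single-mesh tooth geometry, m = 2.626, N = 56
pitch radius r_p = m·N/2 = 2.626·56/2 = 73.528000
base radius r_b = r_p·cos α = 73.528000·cos 23.667° = 67.343850
roll angle φ = 1.730° = 0.03019420 rad
x = r_b·(cos φ + φ·sin φ) = 67.374541
y = r_b·(sin φ − φ·cos φ) = 0.000618

x=67.374541 y=0.000618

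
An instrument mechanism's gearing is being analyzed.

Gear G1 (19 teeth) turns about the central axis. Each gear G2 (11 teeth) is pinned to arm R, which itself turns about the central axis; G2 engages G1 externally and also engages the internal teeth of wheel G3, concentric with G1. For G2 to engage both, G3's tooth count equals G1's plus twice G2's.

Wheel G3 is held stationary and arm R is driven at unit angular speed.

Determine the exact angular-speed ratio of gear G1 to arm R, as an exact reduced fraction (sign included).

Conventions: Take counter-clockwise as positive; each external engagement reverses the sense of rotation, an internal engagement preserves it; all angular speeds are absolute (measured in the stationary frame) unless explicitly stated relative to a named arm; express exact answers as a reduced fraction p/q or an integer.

60/19

class = planetary set [G3 = 19+2·11 = 41; Willis about the carrier]
ring teeth: 19 + 2·11 = 41
19(ω_sun−ω_arm) = −41(ω_ring−ω_arm),  ω_ring = 0, ω_arm = 1
ω_sun = 1 − (41/19)(0−1) = 60/19
ω_out/ω_in = 60/19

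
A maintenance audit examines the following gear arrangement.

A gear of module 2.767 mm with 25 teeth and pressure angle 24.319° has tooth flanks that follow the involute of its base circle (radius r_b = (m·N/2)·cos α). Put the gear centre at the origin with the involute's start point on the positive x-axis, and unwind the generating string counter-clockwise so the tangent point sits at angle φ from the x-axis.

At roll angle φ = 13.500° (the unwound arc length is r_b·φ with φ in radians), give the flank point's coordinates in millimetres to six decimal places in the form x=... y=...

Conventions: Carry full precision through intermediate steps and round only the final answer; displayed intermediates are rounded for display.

topology: single-mesh involute geometry — m = 2.767, N = 25
pitch radius r_p = m·N/2 = 2.767·25/2 = 34.587500
base radius r_b = r_p·cos α = 34.587500·cos 24.319° = 31.518439
roll angle φ = 13.500° = 0.23561945 rad
x = r_b·(cos φ + φ·sin φ) = 32.381231
y = r_b·(sin φ − φ·cos φ) = 0.136667

x=32.381231 y=0.136667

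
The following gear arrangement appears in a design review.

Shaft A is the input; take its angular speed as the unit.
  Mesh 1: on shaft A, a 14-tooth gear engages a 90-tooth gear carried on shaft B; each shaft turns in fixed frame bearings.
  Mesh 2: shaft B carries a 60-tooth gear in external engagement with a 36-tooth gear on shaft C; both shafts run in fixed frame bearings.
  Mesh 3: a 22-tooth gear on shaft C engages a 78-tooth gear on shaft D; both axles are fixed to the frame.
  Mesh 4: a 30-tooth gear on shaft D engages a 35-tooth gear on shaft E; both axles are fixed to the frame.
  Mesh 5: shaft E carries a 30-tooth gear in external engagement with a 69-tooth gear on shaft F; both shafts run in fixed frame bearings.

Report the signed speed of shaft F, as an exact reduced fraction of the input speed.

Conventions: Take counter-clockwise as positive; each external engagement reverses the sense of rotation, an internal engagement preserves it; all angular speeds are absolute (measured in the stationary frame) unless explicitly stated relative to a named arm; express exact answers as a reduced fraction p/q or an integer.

5-mesh fixed-axis compound train (all bearings frame-fixed)
mesh 1 [14T→90T]: |ω|/ω_in = 1×14/90 = 7/45, sense flips to −
mesh 2 [60T→36T]: |ω|/ω_in = (7/45)×60/36 = 7/27, sense flips to +
mesh 3 [22T→78T]: |ω|/ω_in = (7/27)×22/78 = 77/1053, sense flips to −
mesh 4 [30T→35T]: |ω|/ω_in = (77/1053)×30/35 = 22/351, sense flips to +
mesh 5 [30T→69T]: |ω|/ω_in = (22/351)×30/69 = 220/8073, sense flips to −
signed output speed (× input speed) = -220/8073

-220/8073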